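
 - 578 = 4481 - 5059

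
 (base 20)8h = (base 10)177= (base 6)453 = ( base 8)261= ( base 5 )1202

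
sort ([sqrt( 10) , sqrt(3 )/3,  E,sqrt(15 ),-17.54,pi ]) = [ - 17.54,sqrt( 3)/3, E,pi,sqrt( 10), sqrt( 15 ) ]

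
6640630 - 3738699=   2901931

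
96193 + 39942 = 136135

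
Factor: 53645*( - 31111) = -1668949595 = -5^1 * 53^1*587^1*10729^1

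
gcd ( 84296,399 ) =1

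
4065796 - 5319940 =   -  1254144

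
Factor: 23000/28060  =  50/61  =  2^1*5^2 * 61^( - 1)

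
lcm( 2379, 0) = 0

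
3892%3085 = 807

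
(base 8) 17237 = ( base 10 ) 7839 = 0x1e9f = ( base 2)1111010011111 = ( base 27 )AK9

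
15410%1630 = 740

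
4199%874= 703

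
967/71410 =967/71410  =  0.01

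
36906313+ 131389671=168295984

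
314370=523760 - 209390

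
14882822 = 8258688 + 6624134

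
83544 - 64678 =18866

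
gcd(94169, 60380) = 1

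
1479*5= 7395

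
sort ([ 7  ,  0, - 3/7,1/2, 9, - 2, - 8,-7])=[ - 8, - 7, - 2, - 3/7, 0, 1/2,7,9] 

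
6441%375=66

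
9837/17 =578 + 11/17 = 578.65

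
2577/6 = 429  +  1/2 = 429.50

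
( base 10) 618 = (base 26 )NK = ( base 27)MO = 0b1001101010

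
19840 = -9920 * ( - 2) 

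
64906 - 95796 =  -30890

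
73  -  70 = 3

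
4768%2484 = 2284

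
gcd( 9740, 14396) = 4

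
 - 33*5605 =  - 184965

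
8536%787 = 666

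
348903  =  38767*9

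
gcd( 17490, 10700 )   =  10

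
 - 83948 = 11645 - 95593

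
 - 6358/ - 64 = 99+11/32 = 99.34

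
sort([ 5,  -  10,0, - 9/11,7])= [ - 10 , - 9/11,0, 5 , 7]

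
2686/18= 1343/9 = 149.22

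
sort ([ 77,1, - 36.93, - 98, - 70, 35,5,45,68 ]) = [ - 98, - 70, - 36.93, 1,  5, 35,45, 68, 77 ] 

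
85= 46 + 39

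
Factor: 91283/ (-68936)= -2^(  -  3)*7^(  -  1)*1231^(-1)*91283^1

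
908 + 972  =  1880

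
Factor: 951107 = 951107^1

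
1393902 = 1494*933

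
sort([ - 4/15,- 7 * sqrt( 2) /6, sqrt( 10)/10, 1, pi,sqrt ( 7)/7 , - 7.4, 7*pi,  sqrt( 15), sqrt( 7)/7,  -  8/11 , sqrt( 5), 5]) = [ - 7.4, - 7*sqrt ( 2 ) /6,  -  8/11,  -  4/15, sqrt(10)/10 , sqrt( 7) /7, sqrt( 7 ) /7, 1 , sqrt( 5), pi, sqrt( 15), 5, 7*pi]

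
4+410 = 414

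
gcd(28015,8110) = 5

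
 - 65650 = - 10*6565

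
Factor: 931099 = 13^1* 67^1 * 1069^1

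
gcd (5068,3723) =1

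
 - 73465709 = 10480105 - 83945814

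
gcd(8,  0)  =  8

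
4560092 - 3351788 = 1208304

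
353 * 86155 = 30412715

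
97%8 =1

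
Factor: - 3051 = -3^3*113^1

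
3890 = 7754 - 3864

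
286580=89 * 3220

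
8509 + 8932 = 17441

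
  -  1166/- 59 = 19 + 45/59 =19.76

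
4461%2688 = 1773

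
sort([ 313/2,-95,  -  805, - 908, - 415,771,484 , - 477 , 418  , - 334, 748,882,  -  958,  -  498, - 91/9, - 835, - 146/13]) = [ - 958,- 908, - 835 , - 805, - 498, - 477, - 415, - 334, - 95,- 146/13, - 91/9,  313/2,418, 484,748,  771,882]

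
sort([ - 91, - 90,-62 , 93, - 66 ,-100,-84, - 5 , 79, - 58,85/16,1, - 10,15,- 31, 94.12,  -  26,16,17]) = [ - 100 ,- 91, - 90, - 84,-66,  -  62, - 58 ,-31, - 26, - 10,-5,1,85/16, 15,  16,17,  79, 93,94.12]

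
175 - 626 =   -  451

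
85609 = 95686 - 10077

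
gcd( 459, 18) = 9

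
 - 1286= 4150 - 5436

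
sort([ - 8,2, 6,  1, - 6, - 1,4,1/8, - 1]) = [ - 8 ,  -  6, - 1 , - 1, 1/8, 1, 2, 4,6]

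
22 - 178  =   - 156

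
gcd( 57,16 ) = 1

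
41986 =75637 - 33651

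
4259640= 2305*1848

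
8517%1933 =785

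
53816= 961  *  56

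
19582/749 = 19582/749 = 26.14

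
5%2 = 1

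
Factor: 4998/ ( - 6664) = -3/4 = - 2^( - 2) * 3^1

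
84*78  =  6552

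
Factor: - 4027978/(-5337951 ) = 2^1*3^(  -  1) * 79^( - 1)*101^( - 1)*223^( - 1)*2013989^1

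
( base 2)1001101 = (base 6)205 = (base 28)2L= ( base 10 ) 77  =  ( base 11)70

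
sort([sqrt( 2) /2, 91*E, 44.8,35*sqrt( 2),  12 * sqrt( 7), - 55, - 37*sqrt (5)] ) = [ - 37*sqrt (5),  -  55,sqrt( 2)/2, 12*sqrt(7 ),44.8,  35*sqrt( 2),91*E] 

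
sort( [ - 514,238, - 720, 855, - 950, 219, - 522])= [ - 950, - 720, - 522, - 514,219,238,855] 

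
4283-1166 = 3117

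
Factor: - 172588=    - 2^2*13^1* 3319^1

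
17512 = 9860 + 7652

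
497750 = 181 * 2750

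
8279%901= 170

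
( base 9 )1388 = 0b10000011100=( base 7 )3032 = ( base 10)1052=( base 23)1MH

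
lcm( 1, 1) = 1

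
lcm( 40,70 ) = 280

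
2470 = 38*65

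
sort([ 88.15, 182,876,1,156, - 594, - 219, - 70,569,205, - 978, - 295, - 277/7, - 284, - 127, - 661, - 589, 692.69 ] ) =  [ - 978,-661, - 594, - 589, - 295, -284 , - 219 , - 127, - 70, - 277/7, 1, 88.15,156, 182,205 , 569, 692.69, 876] 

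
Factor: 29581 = 29581^1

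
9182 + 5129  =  14311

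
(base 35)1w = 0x43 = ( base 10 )67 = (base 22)31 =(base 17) 3g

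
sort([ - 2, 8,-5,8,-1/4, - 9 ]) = [-9, - 5,-2,-1/4,  8,8]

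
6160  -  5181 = 979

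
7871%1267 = 269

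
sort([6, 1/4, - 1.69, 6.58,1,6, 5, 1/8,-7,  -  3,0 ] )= [ - 7, - 3, - 1.69 , 0,1/8, 1/4,1,5,6, 6,6.58 ] 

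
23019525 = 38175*603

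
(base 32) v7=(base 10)999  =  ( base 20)29J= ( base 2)1111100111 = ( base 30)139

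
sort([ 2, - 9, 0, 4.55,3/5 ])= [-9, 0,3/5, 2,4.55 ] 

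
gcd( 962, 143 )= 13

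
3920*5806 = 22759520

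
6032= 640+5392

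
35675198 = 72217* 494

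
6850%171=10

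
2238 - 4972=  - 2734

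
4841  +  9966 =14807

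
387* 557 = 215559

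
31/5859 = 1/189 = 0.01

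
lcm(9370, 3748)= 18740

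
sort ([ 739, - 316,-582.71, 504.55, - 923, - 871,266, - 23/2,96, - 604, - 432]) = [ - 923, - 871, - 604, - 582.71,- 432, - 316, - 23/2,96, 266, 504.55,  739]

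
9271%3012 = 235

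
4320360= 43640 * 99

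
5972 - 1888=4084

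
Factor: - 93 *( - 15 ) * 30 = 41850 = 2^1*3^3 * 5^2 * 31^1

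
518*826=427868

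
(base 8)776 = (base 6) 2210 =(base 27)IO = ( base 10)510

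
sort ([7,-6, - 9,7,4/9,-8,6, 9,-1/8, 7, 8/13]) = [ - 9, - 8, -6, - 1/8,4/9,  8/13,6,7,7,7,  9]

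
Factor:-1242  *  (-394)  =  489348 = 2^2*3^3 *23^1 * 197^1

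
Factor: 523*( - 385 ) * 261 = - 52553655 = -  3^2*5^1*7^1*11^1*  29^1*523^1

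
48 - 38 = 10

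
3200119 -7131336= -3931217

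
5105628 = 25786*198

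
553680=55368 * 10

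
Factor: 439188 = 2^2*3^1*36599^1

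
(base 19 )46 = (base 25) 37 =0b1010010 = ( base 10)82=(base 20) 42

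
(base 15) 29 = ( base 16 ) 27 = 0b100111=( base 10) 39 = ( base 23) 1g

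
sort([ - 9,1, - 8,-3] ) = [-9, - 8, - 3,1]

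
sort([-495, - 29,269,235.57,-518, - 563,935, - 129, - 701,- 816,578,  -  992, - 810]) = [ -992,-816,- 810,  -  701, - 563 , - 518,-495, -129,-29,  235.57,  269,578, 935]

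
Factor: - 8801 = -13^1 * 677^1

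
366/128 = 183/64 =2.86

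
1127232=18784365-17657133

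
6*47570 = 285420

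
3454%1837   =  1617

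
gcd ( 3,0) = 3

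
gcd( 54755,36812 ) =1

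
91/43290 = 7/3330 = 0.00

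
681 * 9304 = 6336024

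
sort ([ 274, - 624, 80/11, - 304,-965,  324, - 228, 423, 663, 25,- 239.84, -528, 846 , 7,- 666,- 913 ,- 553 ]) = [ - 965, - 913,-666,-624, - 553, - 528, -304,  -  239.84,- 228,7, 80/11, 25,274, 324,  423, 663,  846 ]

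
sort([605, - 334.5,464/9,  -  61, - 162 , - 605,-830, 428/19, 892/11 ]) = [ - 830 ,- 605 ,  -  334.5,-162, - 61, 428/19, 464/9,892/11, 605 ] 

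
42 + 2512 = 2554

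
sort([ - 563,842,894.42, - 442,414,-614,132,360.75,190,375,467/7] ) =[- 614,-563, - 442, 467/7,132, 190, 360.75,375 , 414, 842 , 894.42]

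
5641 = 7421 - 1780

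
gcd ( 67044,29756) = 4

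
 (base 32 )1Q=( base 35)1n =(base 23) 2C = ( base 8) 72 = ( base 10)58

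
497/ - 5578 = -497/5578= - 0.09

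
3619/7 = 517 = 517.00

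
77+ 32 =109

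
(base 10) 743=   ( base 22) 1BH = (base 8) 1347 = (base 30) on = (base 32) N7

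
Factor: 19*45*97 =82935 =3^2 * 5^1*19^1*97^1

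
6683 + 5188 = 11871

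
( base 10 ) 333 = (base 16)14d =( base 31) AN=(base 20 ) gd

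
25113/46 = 25113/46 = 545.93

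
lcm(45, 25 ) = 225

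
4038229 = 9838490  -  5800261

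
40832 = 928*44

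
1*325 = 325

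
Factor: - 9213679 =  - 53^1* 263^1 * 661^1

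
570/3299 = 570/3299 = 0.17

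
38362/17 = 38362/17 = 2256.59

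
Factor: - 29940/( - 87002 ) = 2^1 * 3^1*5^1*41^(- 1) * 499^1*1061^( -1) = 14970/43501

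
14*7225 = 101150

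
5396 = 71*76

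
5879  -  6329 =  - 450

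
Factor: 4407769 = 593^1*7433^1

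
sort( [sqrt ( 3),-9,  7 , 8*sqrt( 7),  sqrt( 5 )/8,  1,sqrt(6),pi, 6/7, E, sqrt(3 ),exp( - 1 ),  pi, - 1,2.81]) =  [- 9 , - 1,sqrt ( 5 )/8,exp( - 1 ), 6/7,1, sqrt(3),  sqrt(3), sqrt(6 ),  E,2.81, pi, pi,7,  8*sqrt ( 7) ] 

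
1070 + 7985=9055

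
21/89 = 21/89 = 0.24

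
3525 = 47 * 75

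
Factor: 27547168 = 2^5 * 11^1 * 78259^1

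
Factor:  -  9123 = - 3^1*3041^1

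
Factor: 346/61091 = 2^1*173^1 * 61091^ ( - 1)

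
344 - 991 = - 647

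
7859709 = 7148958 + 710751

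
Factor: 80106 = 2^1*3^1 *13^2*79^1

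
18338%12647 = 5691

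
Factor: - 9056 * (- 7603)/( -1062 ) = - 2^4*3^(  -  2)*59^(-1 )*283^1 * 7603^1 = - 34426384/531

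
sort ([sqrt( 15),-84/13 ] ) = [-84/13, sqrt( 15 )]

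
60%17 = 9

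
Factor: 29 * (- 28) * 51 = - 41412= -2^2*3^1*7^1 * 17^1*29^1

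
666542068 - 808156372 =  -  141614304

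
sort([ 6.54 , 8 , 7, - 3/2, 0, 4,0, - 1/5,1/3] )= [ - 3/2, - 1/5,  0 , 0, 1/3, 4, 6.54,7, 8]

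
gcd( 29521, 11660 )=53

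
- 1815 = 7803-9618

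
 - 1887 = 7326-9213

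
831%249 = 84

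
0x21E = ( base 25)lh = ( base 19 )19a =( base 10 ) 542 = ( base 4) 20132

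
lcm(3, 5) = 15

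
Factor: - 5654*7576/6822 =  - 2^3*3^(-2)*11^1*257^1*379^( - 1)*947^1 = - 21417352/3411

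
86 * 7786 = 669596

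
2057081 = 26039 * 79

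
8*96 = 768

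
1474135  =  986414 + 487721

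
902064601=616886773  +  285177828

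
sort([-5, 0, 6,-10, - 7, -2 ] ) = [ - 10, - 7, - 5, -2, 0, 6 ] 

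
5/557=5/557= 0.01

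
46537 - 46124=413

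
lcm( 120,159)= 6360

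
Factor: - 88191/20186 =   -  2^( -1 )*3^2*41^1*239^1*10093^( - 1 )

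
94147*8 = 753176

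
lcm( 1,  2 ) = 2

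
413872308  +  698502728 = 1112375036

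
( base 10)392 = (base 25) fh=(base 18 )13E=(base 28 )E0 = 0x188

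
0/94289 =0 = 0.00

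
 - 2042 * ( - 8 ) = 16336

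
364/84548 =91/21137 = 0.00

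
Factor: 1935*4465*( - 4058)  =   - 2^1*3^2*5^2 * 19^1*43^1*47^1 *2029^1  =  - 35060206950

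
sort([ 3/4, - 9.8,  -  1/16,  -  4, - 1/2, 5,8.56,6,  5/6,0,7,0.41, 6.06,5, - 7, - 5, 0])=[ - 9.8 , - 7, - 5, - 4,  -  1/2,  -  1/16,  0,0 , 0.41, 3/4, 5/6, 5,5, 6 , 6.06 , 7, 8.56 ] 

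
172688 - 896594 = -723906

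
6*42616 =255696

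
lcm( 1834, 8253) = 16506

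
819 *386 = 316134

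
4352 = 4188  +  164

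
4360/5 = 872 = 872.00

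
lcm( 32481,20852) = 1689012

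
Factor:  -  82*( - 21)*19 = 32718 = 2^1*3^1 * 7^1 * 19^1*41^1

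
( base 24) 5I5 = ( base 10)3317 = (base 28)46d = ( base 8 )6365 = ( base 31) 3E0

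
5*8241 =41205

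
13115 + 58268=71383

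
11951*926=11066626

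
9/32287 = 9/32287 = 0.00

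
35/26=35/26 = 1.35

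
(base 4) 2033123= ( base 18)1a5h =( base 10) 9179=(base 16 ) 23DB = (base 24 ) FMB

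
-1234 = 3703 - 4937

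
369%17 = 12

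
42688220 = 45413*940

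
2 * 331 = 662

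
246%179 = 67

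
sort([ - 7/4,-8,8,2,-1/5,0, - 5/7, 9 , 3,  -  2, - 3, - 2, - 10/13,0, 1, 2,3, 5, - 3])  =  [ - 8, - 3, - 3, - 2 ,-2, - 7/4 , - 10/13 ,- 5/7,- 1/5, 0, 0 , 1,2,2, 3,3,5,8,9]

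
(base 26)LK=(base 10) 566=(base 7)1436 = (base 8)1066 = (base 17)1G5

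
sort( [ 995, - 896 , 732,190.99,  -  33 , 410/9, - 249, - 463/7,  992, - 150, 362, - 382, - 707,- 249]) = [ - 896, - 707,-382, - 249, - 249 , - 150, - 463/7, - 33,  410/9,190.99,  362 , 732,992,  995 ]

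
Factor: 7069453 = 233^1*30341^1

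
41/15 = 41/15 = 2.73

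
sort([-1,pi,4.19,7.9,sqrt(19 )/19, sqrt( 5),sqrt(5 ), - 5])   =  [  -  5, - 1,sqrt ( 19)/19, sqrt(5 ), sqrt(5 ),pi, 4.19, 7.9 ] 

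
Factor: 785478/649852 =2^(- 1)*3^1*7^( - 1)*31^1*41^1*103^1*23209^( - 1)  =  392739/324926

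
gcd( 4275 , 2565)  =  855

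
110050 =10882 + 99168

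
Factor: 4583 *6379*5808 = 169796630256 = 2^4 * 3^1 * 11^2*4583^1 *6379^1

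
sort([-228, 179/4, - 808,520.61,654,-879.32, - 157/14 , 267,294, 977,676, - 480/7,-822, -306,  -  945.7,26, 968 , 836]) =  [  -  945.7, - 879.32, - 822, - 808,-306, - 228,-480/7,-157/14,26,179/4 , 267 , 294 , 520.61,654, 676, 836,968,  977]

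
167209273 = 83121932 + 84087341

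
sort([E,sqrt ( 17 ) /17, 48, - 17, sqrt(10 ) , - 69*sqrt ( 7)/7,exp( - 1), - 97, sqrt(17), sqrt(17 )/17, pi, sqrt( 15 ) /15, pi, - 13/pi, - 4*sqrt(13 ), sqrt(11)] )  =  [ - 97, - 69*sqrt(7 )/7, - 17, - 4*sqrt(13), - 13/pi, sqrt(17 ) /17, sqrt(17 )/17, sqrt (15)/15, exp( -1), E,pi,pi,sqrt( 10 ), sqrt( 11 ),sqrt (17),48]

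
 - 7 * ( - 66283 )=463981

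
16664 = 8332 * 2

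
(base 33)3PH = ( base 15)133E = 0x100d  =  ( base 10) 4109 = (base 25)6E9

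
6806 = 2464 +4342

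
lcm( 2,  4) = 4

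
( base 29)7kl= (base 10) 6488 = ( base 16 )1958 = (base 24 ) B68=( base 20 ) g48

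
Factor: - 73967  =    -  17^1*19^1 * 229^1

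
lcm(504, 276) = 11592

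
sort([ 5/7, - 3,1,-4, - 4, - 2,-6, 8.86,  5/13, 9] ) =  [ - 6,-4, - 4, - 3,  -  2, 5/13, 5/7, 1,8.86, 9]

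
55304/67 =55304/67 = 825.43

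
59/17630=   59/17630 = 0.00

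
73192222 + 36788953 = 109981175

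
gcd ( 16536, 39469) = 1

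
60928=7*8704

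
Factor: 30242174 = 2^1*31^1*41^1*11897^1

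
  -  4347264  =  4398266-8745530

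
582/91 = 6 + 36/91 = 6.40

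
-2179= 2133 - 4312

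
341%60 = 41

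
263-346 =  - 83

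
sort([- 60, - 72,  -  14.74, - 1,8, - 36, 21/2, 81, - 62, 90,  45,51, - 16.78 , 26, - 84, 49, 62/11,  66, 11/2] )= [ - 84, -72, - 62, - 60, - 36, - 16.78, -14.74,- 1, 11/2,62/11, 8, 21/2, 26, 45,49, 51, 66,81, 90 ] 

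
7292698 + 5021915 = 12314613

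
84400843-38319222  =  46081621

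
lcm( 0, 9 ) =0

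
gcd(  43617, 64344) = 21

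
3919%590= 379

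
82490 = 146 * 565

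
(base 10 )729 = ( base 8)1331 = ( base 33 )M3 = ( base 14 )3a1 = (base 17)28F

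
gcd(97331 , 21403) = 1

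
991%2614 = 991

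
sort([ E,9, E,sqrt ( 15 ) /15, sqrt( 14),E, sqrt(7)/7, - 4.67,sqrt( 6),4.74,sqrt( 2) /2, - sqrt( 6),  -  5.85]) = [  -  5.85,  -  4.67, -sqrt( 6 ),  sqrt(15)/15, sqrt ( 7) /7, sqrt (2 ) /2,  sqrt( 6 ), E,E, E,sqrt(14),4.74, 9 ]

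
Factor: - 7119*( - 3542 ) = 2^1 * 3^2  *  7^2*11^1 *23^1*113^1 =25215498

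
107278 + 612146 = 719424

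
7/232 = 7/232 = 0.03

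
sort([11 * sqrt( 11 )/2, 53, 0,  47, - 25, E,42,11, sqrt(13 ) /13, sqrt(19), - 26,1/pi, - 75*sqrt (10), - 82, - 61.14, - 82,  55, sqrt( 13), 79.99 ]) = [-75*sqrt( 10 ), - 82,-82, - 61.14, - 26, - 25, 0, sqrt ( 13 ) /13,1/pi, E, sqrt(13), sqrt(19 ) , 11 , 11 * sqrt(11)/2, 42 , 47,  53,55, 79.99]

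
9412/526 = 17 + 235/263 = 17.89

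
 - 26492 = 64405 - 90897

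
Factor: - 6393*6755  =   - 43184715 = - 3^1  *  5^1*7^1 * 193^1*2131^1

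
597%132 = 69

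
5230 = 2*2615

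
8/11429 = 8/11429 =0.00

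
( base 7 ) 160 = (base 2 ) 1011011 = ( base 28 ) 37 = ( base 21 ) 47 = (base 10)91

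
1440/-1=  -1440  +  0/1 = - 1440.00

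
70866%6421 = 235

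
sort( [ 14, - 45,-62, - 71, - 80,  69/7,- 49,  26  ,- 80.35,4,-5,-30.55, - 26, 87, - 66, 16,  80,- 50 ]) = [ -80.35,-80, - 71,-66, - 62, - 50,- 49 ,- 45, - 30.55,-26, -5, 4, 69/7,14, 16, 26, 80, 87 ]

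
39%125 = 39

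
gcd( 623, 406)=7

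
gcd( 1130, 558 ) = 2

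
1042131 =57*18283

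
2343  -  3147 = -804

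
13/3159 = 1/243 = 0.00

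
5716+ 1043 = 6759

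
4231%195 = 136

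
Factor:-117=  -3^2*13^1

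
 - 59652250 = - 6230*9575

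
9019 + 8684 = 17703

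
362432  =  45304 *8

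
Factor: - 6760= -2^3*5^1*13^2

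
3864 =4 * 966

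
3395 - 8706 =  - 5311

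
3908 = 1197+2711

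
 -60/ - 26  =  2+4/13  =  2.31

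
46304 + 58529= 104833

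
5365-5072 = 293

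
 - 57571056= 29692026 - 87263082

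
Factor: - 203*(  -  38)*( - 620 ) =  - 2^3*5^1*7^1*19^1*29^1*31^1  =  -  4782680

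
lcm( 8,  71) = 568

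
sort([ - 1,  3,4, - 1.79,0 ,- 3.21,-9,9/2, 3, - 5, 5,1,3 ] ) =[ - 9, - 5, - 3.21, - 1.79, - 1, 0, 1,  3, 3,  3, 4, 9/2 , 5] 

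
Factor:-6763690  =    -  2^1*5^1*137^1*4937^1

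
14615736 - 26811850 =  - 12196114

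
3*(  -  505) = -1515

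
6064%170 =114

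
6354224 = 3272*1942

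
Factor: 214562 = 2^1  *  71^1*1511^1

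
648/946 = 324/473 = 0.68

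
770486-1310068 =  - 539582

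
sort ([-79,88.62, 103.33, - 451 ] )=[-451, - 79 , 88.62, 103.33] 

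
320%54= 50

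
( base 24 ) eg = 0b101100000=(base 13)211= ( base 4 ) 11200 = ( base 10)352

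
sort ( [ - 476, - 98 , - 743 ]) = [ - 743, - 476, - 98]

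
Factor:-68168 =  - 2^3*8521^1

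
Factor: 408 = 2^3 * 3^1 * 17^1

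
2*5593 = 11186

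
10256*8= 82048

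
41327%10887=8666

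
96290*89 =8569810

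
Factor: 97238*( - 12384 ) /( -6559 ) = 1204195392/6559 = 2^6*3^2*7^ ( - 1)*43^1 * 937^( - 1 ) * 48619^1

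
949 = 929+20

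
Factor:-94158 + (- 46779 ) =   -  3^1*109^1*431^1 =- 140937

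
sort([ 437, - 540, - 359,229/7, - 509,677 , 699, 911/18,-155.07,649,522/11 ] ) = [-540, - 509,  -  359, - 155.07, 229/7, 522/11,911/18, 437, 649, 677, 699]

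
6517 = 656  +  5861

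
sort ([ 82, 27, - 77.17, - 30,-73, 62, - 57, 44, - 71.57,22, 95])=[ - 77.17, - 73, - 71.57, -57,-30, 22, 27, 44 , 62, 82, 95 ] 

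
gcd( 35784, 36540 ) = 252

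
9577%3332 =2913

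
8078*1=8078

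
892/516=1 + 94/129 = 1.73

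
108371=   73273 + 35098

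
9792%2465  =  2397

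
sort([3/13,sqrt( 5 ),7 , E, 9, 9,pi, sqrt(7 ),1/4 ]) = [3/13,1/4,sqrt(5 ),  sqrt(7),E,pi, 7 , 9, 9 ] 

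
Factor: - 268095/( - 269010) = 2^( - 1)*3^(-1) * 7^( - 2)*293^1 = 293/294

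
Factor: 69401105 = 5^1*79^1*175699^1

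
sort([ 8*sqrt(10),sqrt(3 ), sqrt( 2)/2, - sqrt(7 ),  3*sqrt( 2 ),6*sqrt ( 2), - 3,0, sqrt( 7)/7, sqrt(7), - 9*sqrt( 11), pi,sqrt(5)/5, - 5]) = [  -  9*sqrt (11), - 5, -3, - sqrt (7),  0 , sqrt( 7 )/7,sqrt( 5 ) /5, sqrt(2)/2,sqrt(3),sqrt(7) , pi,  3  *sqrt(2 ), 6*sqrt(2 ),8 *sqrt(10)]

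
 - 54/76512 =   -  1 + 12743/12752=-0.00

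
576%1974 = 576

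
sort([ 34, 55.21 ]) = [ 34,  55.21 ]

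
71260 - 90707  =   - 19447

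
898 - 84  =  814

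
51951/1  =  51951 =51951.00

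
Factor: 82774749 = 3^1 * 27591583^1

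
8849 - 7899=950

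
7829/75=104 + 29/75 = 104.39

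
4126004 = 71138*58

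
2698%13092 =2698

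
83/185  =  83/185=0.45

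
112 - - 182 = 294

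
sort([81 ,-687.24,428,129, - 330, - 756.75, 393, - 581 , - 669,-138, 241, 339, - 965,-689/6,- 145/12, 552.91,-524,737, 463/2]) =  [ - 965,-756.75,- 687.24, - 669, - 581,-524, - 330, - 138 , - 689/6, - 145/12,81, 129, 463/2, 241,339,393, 428 , 552.91,737]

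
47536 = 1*47536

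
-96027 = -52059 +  - 43968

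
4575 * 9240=42273000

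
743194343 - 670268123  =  72926220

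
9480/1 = 9480 = 9480.00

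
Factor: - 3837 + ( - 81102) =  - 84939 = - 3^1*23^1 * 1231^1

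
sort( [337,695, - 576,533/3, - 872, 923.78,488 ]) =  [ - 872, - 576, 533/3,337,488,695 , 923.78]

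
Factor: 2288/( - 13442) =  - 8/47= - 2^3*47^( - 1 )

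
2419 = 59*41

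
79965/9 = 8885=8885.00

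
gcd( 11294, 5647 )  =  5647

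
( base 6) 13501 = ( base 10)2125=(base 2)100001001101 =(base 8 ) 4115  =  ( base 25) 3A0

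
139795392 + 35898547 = 175693939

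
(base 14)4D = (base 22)33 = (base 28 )2D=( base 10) 69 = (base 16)45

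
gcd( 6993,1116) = 9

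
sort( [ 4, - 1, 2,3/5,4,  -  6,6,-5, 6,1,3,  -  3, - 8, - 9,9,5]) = [ - 9,  -  8, - 6, - 5, - 3, - 1,3/5,1,2,3, 4,4,5,6,6,9 ] 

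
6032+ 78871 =84903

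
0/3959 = 0  =  0.00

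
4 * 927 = 3708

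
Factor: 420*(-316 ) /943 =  - 132720/943 = - 2^4*3^1*5^1*7^1*23^( - 1)*41^(-1)*79^1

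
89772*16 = 1436352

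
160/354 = 80/177 = 0.45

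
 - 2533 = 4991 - 7524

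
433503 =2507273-2073770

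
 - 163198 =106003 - 269201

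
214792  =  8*26849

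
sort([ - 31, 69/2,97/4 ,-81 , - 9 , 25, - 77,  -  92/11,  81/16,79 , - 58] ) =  [ - 81,-77, - 58,-31, - 9 , - 92/11, 81/16,97/4, 25,69/2 , 79]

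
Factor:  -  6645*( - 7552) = 50183040 =2^7*3^1*5^1*59^1*443^1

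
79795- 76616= 3179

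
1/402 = 1/402= 0.00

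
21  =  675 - 654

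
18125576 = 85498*212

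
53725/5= 10745 = 10745.00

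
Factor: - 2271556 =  -2^2*7^1*31^1*2617^1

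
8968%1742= 258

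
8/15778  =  4/7889 = 0.00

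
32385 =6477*5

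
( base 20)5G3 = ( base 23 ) 490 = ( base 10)2323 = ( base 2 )100100010011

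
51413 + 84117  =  135530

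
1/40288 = 1/40288 = 0.00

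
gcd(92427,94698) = 3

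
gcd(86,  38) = 2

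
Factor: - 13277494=  -  2^1*2087^1*3181^1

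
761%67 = 24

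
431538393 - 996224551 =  - 564686158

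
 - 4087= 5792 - 9879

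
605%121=0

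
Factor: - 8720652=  - 2^2*3^1*79^1*9199^1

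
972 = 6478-5506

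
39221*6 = 235326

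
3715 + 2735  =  6450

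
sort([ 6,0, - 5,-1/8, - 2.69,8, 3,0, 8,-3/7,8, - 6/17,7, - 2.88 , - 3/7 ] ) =[-5, -2.88,  -  2.69, -3/7,- 3/7, - 6/17, - 1/8,0, 0,3, 6,7,8,8,8]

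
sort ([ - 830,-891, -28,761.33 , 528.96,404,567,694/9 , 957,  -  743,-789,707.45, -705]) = [-891,-830,-789,  -  743, - 705,-28, 694/9,404, 528.96, 567,707.45,761.33 , 957] 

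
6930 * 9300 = 64449000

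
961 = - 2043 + 3004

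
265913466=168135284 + 97778182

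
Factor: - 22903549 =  - 167^1*137147^1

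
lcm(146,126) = 9198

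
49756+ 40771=90527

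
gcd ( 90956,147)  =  1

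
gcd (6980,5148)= 4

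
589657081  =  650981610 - 61324529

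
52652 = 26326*2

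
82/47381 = 82/47381 = 0.00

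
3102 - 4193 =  - 1091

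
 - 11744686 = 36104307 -47848993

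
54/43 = 1  +  11/43 = 1.26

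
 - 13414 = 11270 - 24684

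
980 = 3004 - 2024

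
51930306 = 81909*634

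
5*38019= 190095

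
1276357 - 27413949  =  -26137592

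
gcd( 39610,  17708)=466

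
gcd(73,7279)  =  1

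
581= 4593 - 4012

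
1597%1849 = 1597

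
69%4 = 1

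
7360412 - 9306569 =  - 1946157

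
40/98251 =40/98251=0.00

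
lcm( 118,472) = 472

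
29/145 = 1/5 = 0.20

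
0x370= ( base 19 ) 286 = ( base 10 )880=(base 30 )ta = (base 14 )46c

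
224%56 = 0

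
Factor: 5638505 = 5^1*1127701^1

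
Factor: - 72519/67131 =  - 24173/22377= -3^(-1)*23^1*1051^1 *7459^(  -  1)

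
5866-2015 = 3851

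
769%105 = 34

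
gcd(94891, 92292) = 1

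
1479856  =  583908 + 895948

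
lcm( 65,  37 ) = 2405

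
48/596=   12/149=0.08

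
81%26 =3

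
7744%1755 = 724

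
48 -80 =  - 32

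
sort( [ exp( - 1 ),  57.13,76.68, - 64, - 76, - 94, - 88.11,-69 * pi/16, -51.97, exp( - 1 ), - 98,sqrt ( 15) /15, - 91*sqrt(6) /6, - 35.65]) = [ - 98,  -  94,- 88.11, - 76,  -  64, -51.97, - 91*sqrt( 6 )/6 , - 35.65, -69*pi/16,sqrt(15 ) /15,exp( - 1 ),exp( - 1 ) , 57.13,76.68]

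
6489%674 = 423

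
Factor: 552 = 2^3*3^1  *  23^1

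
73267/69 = 73267/69 = 1061.84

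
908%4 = 0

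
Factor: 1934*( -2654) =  - 2^2  *967^1 * 1327^1 = -5132836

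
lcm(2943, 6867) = 20601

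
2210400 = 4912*450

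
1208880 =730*1656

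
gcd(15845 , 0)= 15845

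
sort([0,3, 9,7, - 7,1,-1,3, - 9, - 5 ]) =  [ - 9, - 7, - 5, - 1,0,1,3 , 3,7, 9] 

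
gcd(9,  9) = 9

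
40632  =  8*5079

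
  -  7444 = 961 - 8405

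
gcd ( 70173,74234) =1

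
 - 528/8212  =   - 1+ 1921/2053=-0.06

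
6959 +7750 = 14709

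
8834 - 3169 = 5665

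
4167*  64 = 266688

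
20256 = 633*32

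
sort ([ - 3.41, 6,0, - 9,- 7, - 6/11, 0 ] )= [-9,-7 ,  -  3.41 , - 6/11, 0,  0,6] 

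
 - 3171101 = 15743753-18914854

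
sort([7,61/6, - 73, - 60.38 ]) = [ - 73,- 60.38, 7,61/6 ]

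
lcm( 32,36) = 288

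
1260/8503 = 1260/8503 =0.15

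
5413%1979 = 1455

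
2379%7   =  6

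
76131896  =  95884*794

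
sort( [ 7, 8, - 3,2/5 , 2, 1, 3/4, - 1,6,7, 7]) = [ - 3,- 1, 2/5, 3/4,  1,2,6  ,  7,7, 7, 8]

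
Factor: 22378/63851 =2^1*167^1* 953^ ( - 1 )= 334/953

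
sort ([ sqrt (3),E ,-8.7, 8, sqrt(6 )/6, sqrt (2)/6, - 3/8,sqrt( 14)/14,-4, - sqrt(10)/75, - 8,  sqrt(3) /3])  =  [  -  8.7,-8, - 4, - 3/8, -sqrt( 10 ) /75,sqrt(2)/6,sqrt( 14) /14,  sqrt (6 )/6 , sqrt (3)/3,sqrt( 3 ),E,8]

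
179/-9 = - 20 + 1/9 = - 19.89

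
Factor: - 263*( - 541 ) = 142283  =  263^1 * 541^1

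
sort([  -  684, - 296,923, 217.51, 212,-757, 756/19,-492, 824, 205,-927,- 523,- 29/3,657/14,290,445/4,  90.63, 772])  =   [ - 927,  -  757,-684,  -  523, - 492,-296, - 29/3,756/19, 657/14,90.63, 445/4  ,  205, 212  ,  217.51, 290,  772, 824 , 923 ] 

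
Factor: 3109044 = 2^2*3^1*97^1 * 2671^1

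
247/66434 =247/66434 = 0.00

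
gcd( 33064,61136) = 8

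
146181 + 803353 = 949534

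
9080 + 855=9935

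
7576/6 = 3788/3 = 1262.67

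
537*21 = 11277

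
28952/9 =3216 + 8/9= 3216.89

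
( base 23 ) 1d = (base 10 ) 36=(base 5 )121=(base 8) 44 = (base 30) 16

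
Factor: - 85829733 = -3^3 * 11^1*288989^1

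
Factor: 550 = 2^1*5^2*11^1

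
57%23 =11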